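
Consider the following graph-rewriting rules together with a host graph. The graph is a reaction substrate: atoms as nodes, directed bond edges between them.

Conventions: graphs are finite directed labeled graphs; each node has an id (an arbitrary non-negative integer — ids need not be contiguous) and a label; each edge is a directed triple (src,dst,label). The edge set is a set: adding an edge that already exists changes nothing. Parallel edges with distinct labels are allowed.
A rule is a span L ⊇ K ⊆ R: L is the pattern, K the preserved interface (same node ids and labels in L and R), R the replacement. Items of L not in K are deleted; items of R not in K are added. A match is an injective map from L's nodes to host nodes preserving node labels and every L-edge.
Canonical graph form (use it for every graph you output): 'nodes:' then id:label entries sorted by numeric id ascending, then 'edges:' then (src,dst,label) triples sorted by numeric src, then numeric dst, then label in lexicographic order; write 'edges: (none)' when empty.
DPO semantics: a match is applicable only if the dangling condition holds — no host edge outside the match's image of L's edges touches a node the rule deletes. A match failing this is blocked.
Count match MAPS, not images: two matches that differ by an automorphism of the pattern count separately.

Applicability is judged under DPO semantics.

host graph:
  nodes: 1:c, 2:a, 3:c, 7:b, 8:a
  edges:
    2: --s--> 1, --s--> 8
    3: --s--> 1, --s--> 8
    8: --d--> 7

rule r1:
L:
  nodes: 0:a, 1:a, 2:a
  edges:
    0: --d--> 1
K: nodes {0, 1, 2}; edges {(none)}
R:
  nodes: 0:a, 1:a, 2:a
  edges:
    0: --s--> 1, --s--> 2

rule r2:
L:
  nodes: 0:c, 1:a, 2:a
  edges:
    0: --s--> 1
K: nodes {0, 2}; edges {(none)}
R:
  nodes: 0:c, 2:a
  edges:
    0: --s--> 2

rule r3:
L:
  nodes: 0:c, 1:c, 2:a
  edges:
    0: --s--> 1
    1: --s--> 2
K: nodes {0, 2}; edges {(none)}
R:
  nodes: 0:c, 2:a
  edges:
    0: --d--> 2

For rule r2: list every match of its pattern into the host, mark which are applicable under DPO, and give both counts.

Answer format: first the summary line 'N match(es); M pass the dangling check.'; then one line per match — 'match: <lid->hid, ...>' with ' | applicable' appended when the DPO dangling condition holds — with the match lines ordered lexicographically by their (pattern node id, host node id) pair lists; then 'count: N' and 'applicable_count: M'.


1 match(es); 0 pass the dangling check.
match: 0->3, 1->8, 2->2
count: 1
applicable_count: 0


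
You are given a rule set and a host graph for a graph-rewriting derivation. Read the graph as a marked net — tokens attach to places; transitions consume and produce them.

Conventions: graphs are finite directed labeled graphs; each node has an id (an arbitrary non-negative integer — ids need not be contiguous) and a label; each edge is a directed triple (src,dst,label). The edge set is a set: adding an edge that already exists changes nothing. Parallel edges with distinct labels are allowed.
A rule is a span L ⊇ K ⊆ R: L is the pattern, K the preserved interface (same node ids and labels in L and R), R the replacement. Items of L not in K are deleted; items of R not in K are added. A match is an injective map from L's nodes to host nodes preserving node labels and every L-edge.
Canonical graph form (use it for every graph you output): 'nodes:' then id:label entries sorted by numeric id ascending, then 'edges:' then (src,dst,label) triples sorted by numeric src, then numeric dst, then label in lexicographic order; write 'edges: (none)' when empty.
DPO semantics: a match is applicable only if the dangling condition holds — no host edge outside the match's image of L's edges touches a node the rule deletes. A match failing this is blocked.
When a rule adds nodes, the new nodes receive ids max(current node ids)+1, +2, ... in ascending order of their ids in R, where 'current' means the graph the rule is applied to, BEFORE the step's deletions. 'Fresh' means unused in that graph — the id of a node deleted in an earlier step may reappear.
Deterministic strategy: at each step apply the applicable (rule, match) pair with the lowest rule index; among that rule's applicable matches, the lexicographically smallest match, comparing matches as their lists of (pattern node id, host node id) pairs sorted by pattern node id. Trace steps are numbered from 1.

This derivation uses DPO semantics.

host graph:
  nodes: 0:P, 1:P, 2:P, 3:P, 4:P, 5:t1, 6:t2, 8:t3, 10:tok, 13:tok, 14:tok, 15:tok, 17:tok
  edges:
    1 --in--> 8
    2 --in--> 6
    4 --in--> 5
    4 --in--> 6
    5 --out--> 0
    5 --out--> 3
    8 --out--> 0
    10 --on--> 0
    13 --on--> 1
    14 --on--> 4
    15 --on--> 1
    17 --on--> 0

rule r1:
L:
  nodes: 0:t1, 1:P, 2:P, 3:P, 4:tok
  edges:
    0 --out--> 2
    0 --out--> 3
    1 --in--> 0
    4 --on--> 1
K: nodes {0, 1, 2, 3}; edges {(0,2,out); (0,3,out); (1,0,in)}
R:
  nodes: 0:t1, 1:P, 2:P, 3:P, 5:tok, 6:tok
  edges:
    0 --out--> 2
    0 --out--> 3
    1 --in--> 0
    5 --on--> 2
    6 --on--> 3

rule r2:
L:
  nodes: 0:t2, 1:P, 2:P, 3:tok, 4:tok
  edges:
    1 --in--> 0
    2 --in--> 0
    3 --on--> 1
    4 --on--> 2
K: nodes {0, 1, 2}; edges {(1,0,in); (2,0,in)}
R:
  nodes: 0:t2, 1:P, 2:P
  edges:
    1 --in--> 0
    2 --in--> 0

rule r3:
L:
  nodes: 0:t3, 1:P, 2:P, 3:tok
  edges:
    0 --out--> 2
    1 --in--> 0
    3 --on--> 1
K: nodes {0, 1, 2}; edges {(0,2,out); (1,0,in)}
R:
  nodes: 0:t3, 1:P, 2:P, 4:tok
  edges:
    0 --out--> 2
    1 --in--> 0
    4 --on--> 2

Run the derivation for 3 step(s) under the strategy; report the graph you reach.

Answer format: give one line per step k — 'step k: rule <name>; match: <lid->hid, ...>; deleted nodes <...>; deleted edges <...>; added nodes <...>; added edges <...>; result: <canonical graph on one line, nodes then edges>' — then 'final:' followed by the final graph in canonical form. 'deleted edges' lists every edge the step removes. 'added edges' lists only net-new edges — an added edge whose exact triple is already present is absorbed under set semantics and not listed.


step 1: rule r1; match: 0->5, 1->4, 2->0, 3->3, 4->14; deleted nodes 14; deleted edges (14,4,on); added nodes 18, 19; added edges (18,0,on); (19,3,on); result: nodes: 0:P, 1:P, 2:P, 3:P, 4:P, 5:t1, 6:t2, 8:t3, 10:tok, 13:tok, 15:tok, 17:tok, 18:tok, 19:tok edges: (1,8,in); (2,6,in); (4,5,in); (4,6,in); (5,0,out); (5,3,out); (8,0,out); (10,0,on); (13,1,on); (15,1,on); (17,0,on); (18,0,on); (19,3,on)
step 2: rule r3; match: 0->8, 1->1, 2->0, 3->13; deleted nodes 13; deleted edges (13,1,on); added nodes 20; added edges (20,0,on); result: nodes: 0:P, 1:P, 2:P, 3:P, 4:P, 5:t1, 6:t2, 8:t3, 10:tok, 15:tok, 17:tok, 18:tok, 19:tok, 20:tok edges: (1,8,in); (2,6,in); (4,5,in); (4,6,in); (5,0,out); (5,3,out); (8,0,out); (10,0,on); (15,1,on); (17,0,on); (18,0,on); (19,3,on); (20,0,on)
step 3: rule r3; match: 0->8, 1->1, 2->0, 3->15; deleted nodes 15; deleted edges (15,1,on); added nodes 21; added edges (21,0,on); result: nodes: 0:P, 1:P, 2:P, 3:P, 4:P, 5:t1, 6:t2, 8:t3, 10:tok, 17:tok, 18:tok, 19:tok, 20:tok, 21:tok edges: (1,8,in); (2,6,in); (4,5,in); (4,6,in); (5,0,out); (5,3,out); (8,0,out); (10,0,on); (17,0,on); (18,0,on); (19,3,on); (20,0,on); (21,0,on)
final:
nodes: 0:P, 1:P, 2:P, 3:P, 4:P, 5:t1, 6:t2, 8:t3, 10:tok, 17:tok, 18:tok, 19:tok, 20:tok, 21:tok
edges: (1,8,in); (2,6,in); (4,5,in); (4,6,in); (5,0,out); (5,3,out); (8,0,out); (10,0,on); (17,0,on); (18,0,on); (19,3,on); (20,0,on); (21,0,on)


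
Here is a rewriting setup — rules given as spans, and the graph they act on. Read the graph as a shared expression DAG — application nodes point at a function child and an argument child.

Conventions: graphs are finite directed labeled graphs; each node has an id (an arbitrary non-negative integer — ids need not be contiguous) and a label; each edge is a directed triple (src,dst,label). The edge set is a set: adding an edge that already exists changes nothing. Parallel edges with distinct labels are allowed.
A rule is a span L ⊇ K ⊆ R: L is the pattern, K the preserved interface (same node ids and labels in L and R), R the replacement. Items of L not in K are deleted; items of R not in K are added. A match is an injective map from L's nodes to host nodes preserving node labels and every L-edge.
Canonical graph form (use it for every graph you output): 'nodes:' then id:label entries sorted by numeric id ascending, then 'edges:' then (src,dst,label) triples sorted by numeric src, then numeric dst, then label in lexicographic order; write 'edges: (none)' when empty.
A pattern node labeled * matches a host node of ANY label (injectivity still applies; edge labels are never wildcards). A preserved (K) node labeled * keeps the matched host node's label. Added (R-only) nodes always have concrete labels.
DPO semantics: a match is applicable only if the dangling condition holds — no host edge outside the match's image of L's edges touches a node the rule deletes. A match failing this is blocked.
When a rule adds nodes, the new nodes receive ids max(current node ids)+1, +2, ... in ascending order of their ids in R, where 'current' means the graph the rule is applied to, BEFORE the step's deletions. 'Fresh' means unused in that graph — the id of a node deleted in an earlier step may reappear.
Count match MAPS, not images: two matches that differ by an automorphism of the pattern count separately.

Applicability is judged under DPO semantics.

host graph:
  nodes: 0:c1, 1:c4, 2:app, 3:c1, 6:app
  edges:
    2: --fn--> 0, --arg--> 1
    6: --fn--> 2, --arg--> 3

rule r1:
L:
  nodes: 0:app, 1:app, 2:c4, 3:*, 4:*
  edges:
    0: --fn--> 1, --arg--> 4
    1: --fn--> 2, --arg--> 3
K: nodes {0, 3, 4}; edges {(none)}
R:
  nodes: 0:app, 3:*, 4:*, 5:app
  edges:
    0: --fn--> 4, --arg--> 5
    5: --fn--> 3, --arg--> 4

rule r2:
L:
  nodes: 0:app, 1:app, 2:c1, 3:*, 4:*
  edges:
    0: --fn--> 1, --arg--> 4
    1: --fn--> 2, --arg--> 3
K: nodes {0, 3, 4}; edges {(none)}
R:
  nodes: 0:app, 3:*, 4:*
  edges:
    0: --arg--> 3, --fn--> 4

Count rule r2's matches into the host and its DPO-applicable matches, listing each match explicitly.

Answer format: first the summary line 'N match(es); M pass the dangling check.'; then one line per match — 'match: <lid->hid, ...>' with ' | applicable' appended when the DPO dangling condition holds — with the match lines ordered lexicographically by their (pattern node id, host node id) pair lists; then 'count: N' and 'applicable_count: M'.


1 match(es); 1 pass the dangling check.
match: 0->6, 1->2, 2->0, 3->1, 4->3 | applicable
count: 1
applicable_count: 1


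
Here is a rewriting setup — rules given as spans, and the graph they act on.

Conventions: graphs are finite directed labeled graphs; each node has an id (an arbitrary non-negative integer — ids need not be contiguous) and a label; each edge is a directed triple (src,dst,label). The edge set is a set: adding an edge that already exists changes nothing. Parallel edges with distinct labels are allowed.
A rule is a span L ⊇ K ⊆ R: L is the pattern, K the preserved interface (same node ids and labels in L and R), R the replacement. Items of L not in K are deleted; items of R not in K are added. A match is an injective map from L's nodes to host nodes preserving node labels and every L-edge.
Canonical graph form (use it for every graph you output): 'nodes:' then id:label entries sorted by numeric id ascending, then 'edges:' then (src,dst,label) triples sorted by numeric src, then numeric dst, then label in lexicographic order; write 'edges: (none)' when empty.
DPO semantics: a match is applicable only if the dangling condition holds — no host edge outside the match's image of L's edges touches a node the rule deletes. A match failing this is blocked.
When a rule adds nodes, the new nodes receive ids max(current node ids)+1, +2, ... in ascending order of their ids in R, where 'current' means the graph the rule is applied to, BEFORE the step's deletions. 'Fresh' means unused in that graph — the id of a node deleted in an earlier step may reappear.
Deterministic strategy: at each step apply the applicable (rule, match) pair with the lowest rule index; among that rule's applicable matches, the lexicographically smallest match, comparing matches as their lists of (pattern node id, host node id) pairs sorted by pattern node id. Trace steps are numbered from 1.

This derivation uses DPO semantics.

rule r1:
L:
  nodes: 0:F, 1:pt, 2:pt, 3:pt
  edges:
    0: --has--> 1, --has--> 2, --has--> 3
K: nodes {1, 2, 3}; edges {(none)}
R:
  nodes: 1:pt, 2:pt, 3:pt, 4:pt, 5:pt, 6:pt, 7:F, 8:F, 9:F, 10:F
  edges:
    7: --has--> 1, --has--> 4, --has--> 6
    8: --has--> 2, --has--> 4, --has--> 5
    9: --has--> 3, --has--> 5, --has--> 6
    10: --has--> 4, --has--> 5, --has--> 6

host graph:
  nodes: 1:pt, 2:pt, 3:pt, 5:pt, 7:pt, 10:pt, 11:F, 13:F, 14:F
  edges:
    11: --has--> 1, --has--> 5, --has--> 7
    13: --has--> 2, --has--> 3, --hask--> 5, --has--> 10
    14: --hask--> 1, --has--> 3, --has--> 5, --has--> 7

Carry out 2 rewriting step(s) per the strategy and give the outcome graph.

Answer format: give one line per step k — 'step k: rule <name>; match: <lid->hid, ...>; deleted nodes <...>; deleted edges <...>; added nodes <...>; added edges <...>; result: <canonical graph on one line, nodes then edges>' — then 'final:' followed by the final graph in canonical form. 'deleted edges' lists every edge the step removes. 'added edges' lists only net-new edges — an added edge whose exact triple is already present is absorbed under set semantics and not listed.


step 1: rule r1; match: 0->11, 1->1, 2->5, 3->7; deleted nodes 11; deleted edges (11,1,has); (11,5,has); (11,7,has); added nodes 15, 16, 17, 18, 19, 20, 21; added edges (18,1,has); (18,15,has); (18,17,has); (19,5,has); (19,15,has); (19,16,has); (20,7,has); (20,16,has); (20,17,has); (21,15,has); (21,16,has); (21,17,has); result: nodes: 1:pt, 2:pt, 3:pt, 5:pt, 7:pt, 10:pt, 13:F, 14:F, 15:pt, 16:pt, 17:pt, 18:F, 19:F, 20:F, 21:F edges: (13,2,has); (13,3,has); (13,5,hask); (13,10,has); (14,1,hask); (14,3,has); (14,5,has); (14,7,has); (18,1,has); (18,15,has); (18,17,has); (19,5,has); (19,15,has); (19,16,has); (20,7,has); (20,16,has); (20,17,has); (21,15,has); (21,16,has); (21,17,has)
step 2: rule r1; match: 0->18, 1->1, 2->15, 3->17; deleted nodes 18; deleted edges (18,1,has); (18,15,has); (18,17,has); added nodes 22, 23, 24, 25, 26, 27, 28; added edges (25,1,has); (25,22,has); (25,24,has); (26,15,has); (26,22,has); (26,23,has); (27,17,has); (27,23,has); (27,24,has); (28,22,has); (28,23,has); (28,24,has); result: nodes: 1:pt, 2:pt, 3:pt, 5:pt, 7:pt, 10:pt, 13:F, 14:F, 15:pt, 16:pt, 17:pt, 19:F, 20:F, 21:F, 22:pt, 23:pt, 24:pt, 25:F, 26:F, 27:F, 28:F edges: (13,2,has); (13,3,has); (13,5,hask); (13,10,has); (14,1,hask); (14,3,has); (14,5,has); (14,7,has); (19,5,has); (19,15,has); (19,16,has); (20,7,has); (20,16,has); (20,17,has); (21,15,has); (21,16,has); (21,17,has); (25,1,has); (25,22,has); (25,24,has); (26,15,has); (26,22,has); (26,23,has); (27,17,has); (27,23,has); (27,24,has); (28,22,has); (28,23,has); (28,24,has)
final:
nodes: 1:pt, 2:pt, 3:pt, 5:pt, 7:pt, 10:pt, 13:F, 14:F, 15:pt, 16:pt, 17:pt, 19:F, 20:F, 21:F, 22:pt, 23:pt, 24:pt, 25:F, 26:F, 27:F, 28:F
edges: (13,2,has); (13,3,has); (13,5,hask); (13,10,has); (14,1,hask); (14,3,has); (14,5,has); (14,7,has); (19,5,has); (19,15,has); (19,16,has); (20,7,has); (20,16,has); (20,17,has); (21,15,has); (21,16,has); (21,17,has); (25,1,has); (25,22,has); (25,24,has); (26,15,has); (26,22,has); (26,23,has); (27,17,has); (27,23,has); (27,24,has); (28,22,has); (28,23,has); (28,24,has)


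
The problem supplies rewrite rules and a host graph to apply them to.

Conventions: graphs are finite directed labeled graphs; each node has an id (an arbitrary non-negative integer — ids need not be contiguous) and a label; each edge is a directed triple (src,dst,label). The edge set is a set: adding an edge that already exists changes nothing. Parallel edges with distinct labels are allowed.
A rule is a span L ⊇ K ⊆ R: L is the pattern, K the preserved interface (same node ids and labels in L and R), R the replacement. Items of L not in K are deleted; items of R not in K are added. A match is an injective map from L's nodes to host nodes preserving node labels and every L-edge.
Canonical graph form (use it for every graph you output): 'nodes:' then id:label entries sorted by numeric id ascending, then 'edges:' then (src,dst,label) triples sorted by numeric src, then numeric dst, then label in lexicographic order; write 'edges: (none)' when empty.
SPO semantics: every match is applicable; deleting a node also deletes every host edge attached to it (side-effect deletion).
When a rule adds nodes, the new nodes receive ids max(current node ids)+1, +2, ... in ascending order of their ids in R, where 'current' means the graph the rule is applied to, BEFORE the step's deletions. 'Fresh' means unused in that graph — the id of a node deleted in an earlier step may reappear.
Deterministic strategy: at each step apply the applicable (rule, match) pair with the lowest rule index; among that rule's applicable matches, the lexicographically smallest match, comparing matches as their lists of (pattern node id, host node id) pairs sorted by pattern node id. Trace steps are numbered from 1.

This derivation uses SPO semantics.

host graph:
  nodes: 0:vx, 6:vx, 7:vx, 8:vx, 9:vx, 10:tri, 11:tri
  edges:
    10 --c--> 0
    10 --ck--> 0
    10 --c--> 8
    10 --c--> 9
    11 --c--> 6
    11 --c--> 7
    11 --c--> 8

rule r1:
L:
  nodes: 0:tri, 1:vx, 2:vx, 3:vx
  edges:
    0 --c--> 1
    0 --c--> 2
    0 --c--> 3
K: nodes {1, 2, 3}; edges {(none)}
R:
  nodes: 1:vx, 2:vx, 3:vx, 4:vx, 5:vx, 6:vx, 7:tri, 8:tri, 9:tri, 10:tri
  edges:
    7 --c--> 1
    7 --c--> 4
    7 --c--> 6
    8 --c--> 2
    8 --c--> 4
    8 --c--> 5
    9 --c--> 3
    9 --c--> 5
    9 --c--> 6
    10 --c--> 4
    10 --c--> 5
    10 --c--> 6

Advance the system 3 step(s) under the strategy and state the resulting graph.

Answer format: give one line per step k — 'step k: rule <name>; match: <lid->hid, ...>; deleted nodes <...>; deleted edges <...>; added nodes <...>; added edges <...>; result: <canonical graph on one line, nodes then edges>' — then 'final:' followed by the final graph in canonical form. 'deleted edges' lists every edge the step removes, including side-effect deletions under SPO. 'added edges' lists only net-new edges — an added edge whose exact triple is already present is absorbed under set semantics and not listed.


step 1: rule r1; match: 0->10, 1->0, 2->8, 3->9; deleted nodes 10; deleted edges (10,0,c); (10,0,ck); (10,8,c); (10,9,c); added nodes 12, 13, 14, 15, 16, 17, 18; added edges (15,0,c); (15,12,c); (15,14,c); (16,8,c); (16,12,c); (16,13,c); (17,9,c); (17,13,c); (17,14,c); (18,12,c); (18,13,c); (18,14,c); result: nodes: 0:vx, 6:vx, 7:vx, 8:vx, 9:vx, 11:tri, 12:vx, 13:vx, 14:vx, 15:tri, 16:tri, 17:tri, 18:tri edges: (11,6,c); (11,7,c); (11,8,c); (15,0,c); (15,12,c); (15,14,c); (16,8,c); (16,12,c); (16,13,c); (17,9,c); (17,13,c); (17,14,c); (18,12,c); (18,13,c); (18,14,c)
step 2: rule r1; match: 0->11, 1->6, 2->7, 3->8; deleted nodes 11; deleted edges (11,6,c); (11,7,c); (11,8,c); added nodes 19, 20, 21, 22, 23, 24, 25; added edges (22,6,c); (22,19,c); (22,21,c); (23,7,c); (23,19,c); (23,20,c); (24,8,c); (24,20,c); (24,21,c); (25,19,c); (25,20,c); (25,21,c); result: nodes: 0:vx, 6:vx, 7:vx, 8:vx, 9:vx, 12:vx, 13:vx, 14:vx, 15:tri, 16:tri, 17:tri, 18:tri, 19:vx, 20:vx, 21:vx, 22:tri, 23:tri, 24:tri, 25:tri edges: (15,0,c); (15,12,c); (15,14,c); (16,8,c); (16,12,c); (16,13,c); (17,9,c); (17,13,c); (17,14,c); (18,12,c); (18,13,c); (18,14,c); (22,6,c); (22,19,c); (22,21,c); (23,7,c); (23,19,c); (23,20,c); (24,8,c); (24,20,c); (24,21,c); (25,19,c); (25,20,c); (25,21,c)
step 3: rule r1; match: 0->15, 1->0, 2->12, 3->14; deleted nodes 15; deleted edges (15,0,c); (15,12,c); (15,14,c); added nodes 26, 27, 28, 29, 30, 31, 32; added edges (29,0,c); (29,26,c); (29,28,c); (30,12,c); (30,26,c); (30,27,c); (31,14,c); (31,27,c); (31,28,c); (32,26,c); (32,27,c); (32,28,c); result: nodes: 0:vx, 6:vx, 7:vx, 8:vx, 9:vx, 12:vx, 13:vx, 14:vx, 16:tri, 17:tri, 18:tri, 19:vx, 20:vx, 21:vx, 22:tri, 23:tri, 24:tri, 25:tri, 26:vx, 27:vx, 28:vx, 29:tri, 30:tri, 31:tri, 32:tri edges: (16,8,c); (16,12,c); (16,13,c); (17,9,c); (17,13,c); (17,14,c); (18,12,c); (18,13,c); (18,14,c); (22,6,c); (22,19,c); (22,21,c); (23,7,c); (23,19,c); (23,20,c); (24,8,c); (24,20,c); (24,21,c); (25,19,c); (25,20,c); (25,21,c); (29,0,c); (29,26,c); (29,28,c); (30,12,c); (30,26,c); (30,27,c); (31,14,c); (31,27,c); (31,28,c); (32,26,c); (32,27,c); (32,28,c)
final:
nodes: 0:vx, 6:vx, 7:vx, 8:vx, 9:vx, 12:vx, 13:vx, 14:vx, 16:tri, 17:tri, 18:tri, 19:vx, 20:vx, 21:vx, 22:tri, 23:tri, 24:tri, 25:tri, 26:vx, 27:vx, 28:vx, 29:tri, 30:tri, 31:tri, 32:tri
edges: (16,8,c); (16,12,c); (16,13,c); (17,9,c); (17,13,c); (17,14,c); (18,12,c); (18,13,c); (18,14,c); (22,6,c); (22,19,c); (22,21,c); (23,7,c); (23,19,c); (23,20,c); (24,8,c); (24,20,c); (24,21,c); (25,19,c); (25,20,c); (25,21,c); (29,0,c); (29,26,c); (29,28,c); (30,12,c); (30,26,c); (30,27,c); (31,14,c); (31,27,c); (31,28,c); (32,26,c); (32,27,c); (32,28,c)


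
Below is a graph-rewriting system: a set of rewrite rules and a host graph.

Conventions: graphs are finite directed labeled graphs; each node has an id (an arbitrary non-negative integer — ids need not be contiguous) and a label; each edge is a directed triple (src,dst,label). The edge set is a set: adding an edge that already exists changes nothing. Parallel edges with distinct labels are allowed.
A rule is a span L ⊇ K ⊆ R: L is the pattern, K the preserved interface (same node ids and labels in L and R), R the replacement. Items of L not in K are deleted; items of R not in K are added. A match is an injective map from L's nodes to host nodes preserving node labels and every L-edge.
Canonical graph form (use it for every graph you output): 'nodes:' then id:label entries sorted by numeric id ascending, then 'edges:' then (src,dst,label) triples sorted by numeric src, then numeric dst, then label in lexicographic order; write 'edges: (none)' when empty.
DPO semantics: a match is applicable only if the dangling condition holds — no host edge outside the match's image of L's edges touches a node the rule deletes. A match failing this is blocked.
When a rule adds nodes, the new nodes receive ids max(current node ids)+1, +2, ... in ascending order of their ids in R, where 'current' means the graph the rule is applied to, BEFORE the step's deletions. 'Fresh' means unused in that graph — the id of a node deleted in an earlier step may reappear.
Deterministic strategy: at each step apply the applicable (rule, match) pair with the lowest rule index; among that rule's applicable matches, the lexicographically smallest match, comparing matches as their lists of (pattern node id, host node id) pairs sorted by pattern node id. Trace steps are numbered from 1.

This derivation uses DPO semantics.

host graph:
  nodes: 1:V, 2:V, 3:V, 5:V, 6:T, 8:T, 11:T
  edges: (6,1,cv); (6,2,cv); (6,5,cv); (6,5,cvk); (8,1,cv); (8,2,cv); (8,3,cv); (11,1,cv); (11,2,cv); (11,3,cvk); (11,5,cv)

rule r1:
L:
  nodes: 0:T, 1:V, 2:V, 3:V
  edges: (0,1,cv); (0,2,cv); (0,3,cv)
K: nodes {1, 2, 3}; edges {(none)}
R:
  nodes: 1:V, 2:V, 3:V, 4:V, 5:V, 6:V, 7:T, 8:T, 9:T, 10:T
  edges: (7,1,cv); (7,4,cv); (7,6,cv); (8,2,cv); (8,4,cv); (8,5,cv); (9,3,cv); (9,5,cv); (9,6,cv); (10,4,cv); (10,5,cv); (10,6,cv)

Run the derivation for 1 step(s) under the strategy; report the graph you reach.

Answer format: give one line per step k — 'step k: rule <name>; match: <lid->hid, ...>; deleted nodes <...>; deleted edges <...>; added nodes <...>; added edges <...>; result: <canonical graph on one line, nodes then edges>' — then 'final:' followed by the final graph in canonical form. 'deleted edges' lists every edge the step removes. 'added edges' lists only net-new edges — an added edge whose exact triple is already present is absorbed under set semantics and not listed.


step 1: rule r1; match: 0->8, 1->1, 2->2, 3->3; deleted nodes 8; deleted edges (8,1,cv); (8,2,cv); (8,3,cv); added nodes 12, 13, 14, 15, 16, 17, 18; added edges (15,1,cv); (15,12,cv); (15,14,cv); (16,2,cv); (16,12,cv); (16,13,cv); (17,3,cv); (17,13,cv); (17,14,cv); (18,12,cv); (18,13,cv); (18,14,cv); result: nodes: 1:V, 2:V, 3:V, 5:V, 6:T, 11:T, 12:V, 13:V, 14:V, 15:T, 16:T, 17:T, 18:T edges: (6,1,cv); (6,2,cv); (6,5,cv); (6,5,cvk); (11,1,cv); (11,2,cv); (11,3,cvk); (11,5,cv); (15,1,cv); (15,12,cv); (15,14,cv); (16,2,cv); (16,12,cv); (16,13,cv); (17,3,cv); (17,13,cv); (17,14,cv); (18,12,cv); (18,13,cv); (18,14,cv)
final:
nodes: 1:V, 2:V, 3:V, 5:V, 6:T, 11:T, 12:V, 13:V, 14:V, 15:T, 16:T, 17:T, 18:T
edges: (6,1,cv); (6,2,cv); (6,5,cv); (6,5,cvk); (11,1,cv); (11,2,cv); (11,3,cvk); (11,5,cv); (15,1,cv); (15,12,cv); (15,14,cv); (16,2,cv); (16,12,cv); (16,13,cv); (17,3,cv); (17,13,cv); (17,14,cv); (18,12,cv); (18,13,cv); (18,14,cv)


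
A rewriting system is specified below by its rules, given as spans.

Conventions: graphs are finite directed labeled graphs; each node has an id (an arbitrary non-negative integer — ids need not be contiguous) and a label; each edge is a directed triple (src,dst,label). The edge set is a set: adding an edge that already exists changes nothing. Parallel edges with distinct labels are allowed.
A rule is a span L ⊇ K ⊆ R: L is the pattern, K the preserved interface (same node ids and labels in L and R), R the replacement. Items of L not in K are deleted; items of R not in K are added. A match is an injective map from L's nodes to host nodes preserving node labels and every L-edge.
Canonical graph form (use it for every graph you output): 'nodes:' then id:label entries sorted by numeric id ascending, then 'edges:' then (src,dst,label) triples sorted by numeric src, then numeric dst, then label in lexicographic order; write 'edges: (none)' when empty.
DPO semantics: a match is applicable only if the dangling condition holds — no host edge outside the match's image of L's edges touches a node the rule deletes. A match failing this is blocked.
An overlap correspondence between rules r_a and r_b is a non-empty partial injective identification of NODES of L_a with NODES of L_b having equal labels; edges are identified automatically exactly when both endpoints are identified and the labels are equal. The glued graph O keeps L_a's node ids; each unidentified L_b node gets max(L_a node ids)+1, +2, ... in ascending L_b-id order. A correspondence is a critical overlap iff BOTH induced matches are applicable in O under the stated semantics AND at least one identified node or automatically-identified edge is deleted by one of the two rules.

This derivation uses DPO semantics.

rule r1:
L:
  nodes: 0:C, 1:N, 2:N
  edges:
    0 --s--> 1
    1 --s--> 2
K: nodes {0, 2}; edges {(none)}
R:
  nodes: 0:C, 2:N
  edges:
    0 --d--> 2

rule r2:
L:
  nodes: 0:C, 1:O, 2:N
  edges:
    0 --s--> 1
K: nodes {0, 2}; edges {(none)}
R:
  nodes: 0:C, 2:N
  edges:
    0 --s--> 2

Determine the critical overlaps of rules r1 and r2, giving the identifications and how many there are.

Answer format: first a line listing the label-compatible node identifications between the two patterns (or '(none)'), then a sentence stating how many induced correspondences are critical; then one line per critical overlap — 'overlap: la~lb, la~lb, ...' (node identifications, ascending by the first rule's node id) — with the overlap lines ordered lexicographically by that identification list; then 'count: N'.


label-compatible node identifications between L(r1) and L(r2): 0~0, 1~2, 2~2
2 of the induced correspondences are critical overlaps of r1 and r2.
overlap: 0~0, 1~2
overlap: 1~2
count: 2


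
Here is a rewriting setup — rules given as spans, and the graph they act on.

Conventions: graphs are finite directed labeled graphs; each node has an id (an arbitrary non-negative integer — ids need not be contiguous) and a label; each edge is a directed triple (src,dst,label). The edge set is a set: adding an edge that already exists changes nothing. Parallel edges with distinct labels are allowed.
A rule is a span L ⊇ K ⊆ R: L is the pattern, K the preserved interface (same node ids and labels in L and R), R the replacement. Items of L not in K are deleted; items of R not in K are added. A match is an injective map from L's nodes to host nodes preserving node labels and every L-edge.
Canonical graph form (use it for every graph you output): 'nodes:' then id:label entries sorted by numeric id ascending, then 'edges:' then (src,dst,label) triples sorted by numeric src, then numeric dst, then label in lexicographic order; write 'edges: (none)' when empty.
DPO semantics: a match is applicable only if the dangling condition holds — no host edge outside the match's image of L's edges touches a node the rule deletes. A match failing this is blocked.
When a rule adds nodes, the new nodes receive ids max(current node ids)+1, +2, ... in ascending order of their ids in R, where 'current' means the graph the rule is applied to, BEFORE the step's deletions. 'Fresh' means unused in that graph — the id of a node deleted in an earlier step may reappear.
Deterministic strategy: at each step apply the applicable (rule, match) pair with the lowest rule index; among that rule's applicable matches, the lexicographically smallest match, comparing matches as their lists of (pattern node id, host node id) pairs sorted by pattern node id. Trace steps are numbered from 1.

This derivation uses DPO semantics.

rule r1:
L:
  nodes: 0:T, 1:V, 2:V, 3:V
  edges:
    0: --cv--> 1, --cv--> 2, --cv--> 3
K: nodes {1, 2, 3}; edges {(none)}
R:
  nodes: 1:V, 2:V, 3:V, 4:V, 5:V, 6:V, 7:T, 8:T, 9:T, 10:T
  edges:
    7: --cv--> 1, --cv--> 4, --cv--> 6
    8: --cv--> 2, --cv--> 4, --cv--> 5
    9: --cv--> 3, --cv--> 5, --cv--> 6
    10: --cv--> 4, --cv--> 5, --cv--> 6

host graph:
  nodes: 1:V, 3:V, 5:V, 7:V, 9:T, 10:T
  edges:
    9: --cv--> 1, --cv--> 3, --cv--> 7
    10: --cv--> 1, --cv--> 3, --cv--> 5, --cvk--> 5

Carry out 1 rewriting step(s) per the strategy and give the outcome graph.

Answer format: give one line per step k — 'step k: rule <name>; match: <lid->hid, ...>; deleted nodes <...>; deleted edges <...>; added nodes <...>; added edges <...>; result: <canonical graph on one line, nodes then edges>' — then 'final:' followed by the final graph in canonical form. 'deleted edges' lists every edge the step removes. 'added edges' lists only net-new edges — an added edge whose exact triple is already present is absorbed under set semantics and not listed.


step 1: rule r1; match: 0->9, 1->1, 2->3, 3->7; deleted nodes 9; deleted edges (9,1,cv); (9,3,cv); (9,7,cv); added nodes 11, 12, 13, 14, 15, 16, 17; added edges (14,1,cv); (14,11,cv); (14,13,cv); (15,3,cv); (15,11,cv); (15,12,cv); (16,7,cv); (16,12,cv); (16,13,cv); (17,11,cv); (17,12,cv); (17,13,cv); result: nodes: 1:V, 3:V, 5:V, 7:V, 10:T, 11:V, 12:V, 13:V, 14:T, 15:T, 16:T, 17:T edges: (10,1,cv); (10,3,cv); (10,5,cv); (10,5,cvk); (14,1,cv); (14,11,cv); (14,13,cv); (15,3,cv); (15,11,cv); (15,12,cv); (16,7,cv); (16,12,cv); (16,13,cv); (17,11,cv); (17,12,cv); (17,13,cv)
final:
nodes: 1:V, 3:V, 5:V, 7:V, 10:T, 11:V, 12:V, 13:V, 14:T, 15:T, 16:T, 17:T
edges: (10,1,cv); (10,3,cv); (10,5,cv); (10,5,cvk); (14,1,cv); (14,11,cv); (14,13,cv); (15,3,cv); (15,11,cv); (15,12,cv); (16,7,cv); (16,12,cv); (16,13,cv); (17,11,cv); (17,12,cv); (17,13,cv)


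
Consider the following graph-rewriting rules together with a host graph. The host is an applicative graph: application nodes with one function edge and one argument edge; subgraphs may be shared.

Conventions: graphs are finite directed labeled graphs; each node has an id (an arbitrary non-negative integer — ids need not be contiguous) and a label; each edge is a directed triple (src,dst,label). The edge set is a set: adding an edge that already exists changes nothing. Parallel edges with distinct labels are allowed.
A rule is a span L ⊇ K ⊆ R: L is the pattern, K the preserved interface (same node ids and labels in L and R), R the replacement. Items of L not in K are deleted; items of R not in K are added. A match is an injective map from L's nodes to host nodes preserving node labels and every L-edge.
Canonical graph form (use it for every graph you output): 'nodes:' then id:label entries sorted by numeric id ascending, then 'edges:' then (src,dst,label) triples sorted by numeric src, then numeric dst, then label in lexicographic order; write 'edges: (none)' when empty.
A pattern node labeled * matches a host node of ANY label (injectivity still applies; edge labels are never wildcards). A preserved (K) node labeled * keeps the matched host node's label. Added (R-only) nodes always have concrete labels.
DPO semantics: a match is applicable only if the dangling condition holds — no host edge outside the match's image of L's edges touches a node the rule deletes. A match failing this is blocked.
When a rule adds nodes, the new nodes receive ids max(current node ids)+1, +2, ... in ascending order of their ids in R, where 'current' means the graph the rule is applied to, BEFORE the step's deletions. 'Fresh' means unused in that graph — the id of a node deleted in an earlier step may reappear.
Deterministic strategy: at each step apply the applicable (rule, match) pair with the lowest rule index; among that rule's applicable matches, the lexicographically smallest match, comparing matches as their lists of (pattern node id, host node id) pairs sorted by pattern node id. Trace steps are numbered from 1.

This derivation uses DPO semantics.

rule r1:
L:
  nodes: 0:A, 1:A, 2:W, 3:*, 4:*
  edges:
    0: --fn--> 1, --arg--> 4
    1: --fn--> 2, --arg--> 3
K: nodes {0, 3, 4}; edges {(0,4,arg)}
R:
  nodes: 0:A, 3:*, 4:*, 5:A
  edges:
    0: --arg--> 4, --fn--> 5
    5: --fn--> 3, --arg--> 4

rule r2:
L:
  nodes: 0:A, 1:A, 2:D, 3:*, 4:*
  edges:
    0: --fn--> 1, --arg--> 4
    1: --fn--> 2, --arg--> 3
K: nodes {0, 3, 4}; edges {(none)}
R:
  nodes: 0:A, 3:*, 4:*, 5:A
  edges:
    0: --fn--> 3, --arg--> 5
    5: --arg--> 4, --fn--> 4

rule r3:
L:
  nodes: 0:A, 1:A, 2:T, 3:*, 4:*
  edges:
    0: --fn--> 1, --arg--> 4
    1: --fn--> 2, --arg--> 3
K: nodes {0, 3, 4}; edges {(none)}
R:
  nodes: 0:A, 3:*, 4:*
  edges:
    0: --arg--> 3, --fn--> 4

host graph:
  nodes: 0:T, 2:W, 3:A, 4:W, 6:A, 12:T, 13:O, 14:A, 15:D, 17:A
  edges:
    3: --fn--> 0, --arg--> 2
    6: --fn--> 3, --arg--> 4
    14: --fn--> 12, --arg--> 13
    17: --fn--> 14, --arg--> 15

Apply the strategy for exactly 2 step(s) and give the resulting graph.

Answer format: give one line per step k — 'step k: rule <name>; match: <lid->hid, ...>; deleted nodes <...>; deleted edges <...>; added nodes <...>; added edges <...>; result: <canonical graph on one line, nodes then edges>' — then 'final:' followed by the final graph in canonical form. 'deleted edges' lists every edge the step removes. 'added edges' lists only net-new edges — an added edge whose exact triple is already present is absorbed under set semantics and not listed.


step 1: rule r3; match: 0->6, 1->3, 2->0, 3->2, 4->4; deleted nodes 0, 3; deleted edges (3,0,fn); (3,2,arg); (6,3,fn); (6,4,arg); added nodes (none); added edges (6,2,arg); (6,4,fn); result: nodes: 2:W, 4:W, 6:A, 12:T, 13:O, 14:A, 15:D, 17:A edges: (6,2,arg); (6,4,fn); (14,12,fn); (14,13,arg); (17,14,fn); (17,15,arg)
step 2: rule r3; match: 0->17, 1->14, 2->12, 3->13, 4->15; deleted nodes 12, 14; deleted edges (14,12,fn); (14,13,arg); (17,14,fn); (17,15,arg); added nodes (none); added edges (17,13,arg); (17,15,fn); result: nodes: 2:W, 4:W, 6:A, 13:O, 15:D, 17:A edges: (6,2,arg); (6,4,fn); (17,13,arg); (17,15,fn)
final:
nodes: 2:W, 4:W, 6:A, 13:O, 15:D, 17:A
edges: (6,2,arg); (6,4,fn); (17,13,arg); (17,15,fn)


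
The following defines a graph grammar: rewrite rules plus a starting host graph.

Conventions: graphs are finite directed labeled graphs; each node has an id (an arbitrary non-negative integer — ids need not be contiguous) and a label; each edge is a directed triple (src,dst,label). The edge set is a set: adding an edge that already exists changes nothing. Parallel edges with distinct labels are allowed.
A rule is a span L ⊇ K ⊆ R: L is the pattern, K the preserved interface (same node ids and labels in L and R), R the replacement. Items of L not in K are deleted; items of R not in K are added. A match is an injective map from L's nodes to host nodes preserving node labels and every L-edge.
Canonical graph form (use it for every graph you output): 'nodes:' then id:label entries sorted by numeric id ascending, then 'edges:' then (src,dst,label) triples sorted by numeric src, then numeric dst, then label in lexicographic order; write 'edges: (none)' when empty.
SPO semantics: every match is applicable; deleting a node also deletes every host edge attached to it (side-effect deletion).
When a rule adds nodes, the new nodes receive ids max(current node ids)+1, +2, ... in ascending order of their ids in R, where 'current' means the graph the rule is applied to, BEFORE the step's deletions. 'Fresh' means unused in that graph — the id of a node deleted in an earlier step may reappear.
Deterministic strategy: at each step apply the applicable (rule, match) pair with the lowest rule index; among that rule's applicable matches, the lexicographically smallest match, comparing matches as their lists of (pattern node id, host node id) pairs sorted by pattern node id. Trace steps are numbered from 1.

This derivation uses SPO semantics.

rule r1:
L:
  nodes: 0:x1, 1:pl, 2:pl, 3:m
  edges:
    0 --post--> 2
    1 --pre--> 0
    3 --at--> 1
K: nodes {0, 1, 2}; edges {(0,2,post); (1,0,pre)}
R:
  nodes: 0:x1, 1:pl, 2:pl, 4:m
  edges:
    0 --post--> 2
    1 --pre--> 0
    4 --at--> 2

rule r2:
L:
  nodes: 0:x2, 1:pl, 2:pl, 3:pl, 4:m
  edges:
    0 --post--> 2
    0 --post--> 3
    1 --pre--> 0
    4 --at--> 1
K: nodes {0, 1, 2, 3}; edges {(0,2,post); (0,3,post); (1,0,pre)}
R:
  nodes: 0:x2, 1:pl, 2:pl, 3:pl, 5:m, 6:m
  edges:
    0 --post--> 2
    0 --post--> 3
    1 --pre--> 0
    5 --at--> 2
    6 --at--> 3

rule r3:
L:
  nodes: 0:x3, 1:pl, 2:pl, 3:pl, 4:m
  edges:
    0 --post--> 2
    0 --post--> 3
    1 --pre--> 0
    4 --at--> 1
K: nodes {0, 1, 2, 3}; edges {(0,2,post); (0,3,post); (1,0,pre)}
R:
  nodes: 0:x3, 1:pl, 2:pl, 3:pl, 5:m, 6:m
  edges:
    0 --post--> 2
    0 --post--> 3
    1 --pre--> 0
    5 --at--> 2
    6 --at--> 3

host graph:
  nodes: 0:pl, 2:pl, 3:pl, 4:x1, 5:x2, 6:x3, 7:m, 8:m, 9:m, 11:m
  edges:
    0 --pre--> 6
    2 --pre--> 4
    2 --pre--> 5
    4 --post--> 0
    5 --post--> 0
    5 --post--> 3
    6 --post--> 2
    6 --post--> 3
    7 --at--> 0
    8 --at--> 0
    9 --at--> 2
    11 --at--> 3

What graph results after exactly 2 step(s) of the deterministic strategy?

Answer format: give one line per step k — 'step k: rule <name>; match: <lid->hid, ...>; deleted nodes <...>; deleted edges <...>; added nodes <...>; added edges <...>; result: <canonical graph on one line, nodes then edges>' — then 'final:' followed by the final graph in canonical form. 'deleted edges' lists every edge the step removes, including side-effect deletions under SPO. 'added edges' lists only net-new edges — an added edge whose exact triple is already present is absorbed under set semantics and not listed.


step 1: rule r1; match: 0->4, 1->2, 2->0, 3->9; deleted nodes 9; deleted edges (9,2,at); added nodes 12; added edges (12,0,at); result: nodes: 0:pl, 2:pl, 3:pl, 4:x1, 5:x2, 6:x3, 7:m, 8:m, 11:m, 12:m edges: (0,6,pre); (2,4,pre); (2,5,pre); (4,0,post); (5,0,post); (5,3,post); (6,2,post); (6,3,post); (7,0,at); (8,0,at); (11,3,at); (12,0,at)
step 2: rule r3; match: 0->6, 1->0, 2->2, 3->3, 4->7; deleted nodes 7; deleted edges (7,0,at); added nodes 13, 14; added edges (13,2,at); (14,3,at); result: nodes: 0:pl, 2:pl, 3:pl, 4:x1, 5:x2, 6:x3, 8:m, 11:m, 12:m, 13:m, 14:m edges: (0,6,pre); (2,4,pre); (2,5,pre); (4,0,post); (5,0,post); (5,3,post); (6,2,post); (6,3,post); (8,0,at); (11,3,at); (12,0,at); (13,2,at); (14,3,at)
final:
nodes: 0:pl, 2:pl, 3:pl, 4:x1, 5:x2, 6:x3, 8:m, 11:m, 12:m, 13:m, 14:m
edges: (0,6,pre); (2,4,pre); (2,5,pre); (4,0,post); (5,0,post); (5,3,post); (6,2,post); (6,3,post); (8,0,at); (11,3,at); (12,0,at); (13,2,at); (14,3,at)


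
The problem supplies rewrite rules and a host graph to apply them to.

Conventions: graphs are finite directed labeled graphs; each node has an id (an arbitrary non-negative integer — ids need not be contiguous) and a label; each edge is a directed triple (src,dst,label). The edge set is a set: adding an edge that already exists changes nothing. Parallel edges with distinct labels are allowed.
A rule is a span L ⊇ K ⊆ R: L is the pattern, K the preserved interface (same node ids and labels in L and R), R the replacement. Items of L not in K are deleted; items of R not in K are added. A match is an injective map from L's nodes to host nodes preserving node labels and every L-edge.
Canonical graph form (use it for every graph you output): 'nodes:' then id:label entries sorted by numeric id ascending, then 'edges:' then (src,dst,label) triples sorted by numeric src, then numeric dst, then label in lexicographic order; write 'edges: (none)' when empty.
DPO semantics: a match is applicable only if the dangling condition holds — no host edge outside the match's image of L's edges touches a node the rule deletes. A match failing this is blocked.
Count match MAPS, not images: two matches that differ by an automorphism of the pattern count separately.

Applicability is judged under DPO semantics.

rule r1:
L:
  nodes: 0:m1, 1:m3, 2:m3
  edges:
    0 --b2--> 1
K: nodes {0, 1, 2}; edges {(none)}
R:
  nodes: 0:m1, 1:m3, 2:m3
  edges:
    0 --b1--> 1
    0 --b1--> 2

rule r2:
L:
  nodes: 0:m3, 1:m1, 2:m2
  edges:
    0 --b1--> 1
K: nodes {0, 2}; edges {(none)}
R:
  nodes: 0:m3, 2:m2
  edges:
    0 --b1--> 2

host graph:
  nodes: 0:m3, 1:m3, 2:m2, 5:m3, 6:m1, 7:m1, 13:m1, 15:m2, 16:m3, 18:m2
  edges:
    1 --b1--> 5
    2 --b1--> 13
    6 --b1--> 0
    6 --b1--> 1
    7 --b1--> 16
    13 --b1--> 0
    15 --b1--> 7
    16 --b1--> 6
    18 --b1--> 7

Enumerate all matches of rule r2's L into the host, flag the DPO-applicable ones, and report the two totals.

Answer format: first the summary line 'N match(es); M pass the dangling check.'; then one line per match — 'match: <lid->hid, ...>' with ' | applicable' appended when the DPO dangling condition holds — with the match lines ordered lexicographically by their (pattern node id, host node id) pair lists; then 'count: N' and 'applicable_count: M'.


3 match(es); 0 pass the dangling check.
match: 0->16, 1->6, 2->2
match: 0->16, 1->6, 2->15
match: 0->16, 1->6, 2->18
count: 3
applicable_count: 0
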